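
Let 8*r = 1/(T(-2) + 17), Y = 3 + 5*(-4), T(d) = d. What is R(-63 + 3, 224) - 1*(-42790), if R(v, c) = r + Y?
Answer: 5132761/120 ≈ 42773.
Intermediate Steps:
Y = -17 (Y = 3 - 20 = -17)
r = 1/120 (r = 1/(8*(-2 + 17)) = (⅛)/15 = (⅛)*(1/15) = 1/120 ≈ 0.0083333)
R(v, c) = -2039/120 (R(v, c) = 1/120 - 17 = -2039/120)
R(-63 + 3, 224) - 1*(-42790) = -2039/120 - 1*(-42790) = -2039/120 + 42790 = 5132761/120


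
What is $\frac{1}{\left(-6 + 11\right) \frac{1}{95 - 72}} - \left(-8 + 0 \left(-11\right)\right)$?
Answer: $\frac{63}{5} \approx 12.6$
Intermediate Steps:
$\frac{1}{\left(-6 + 11\right) \frac{1}{95 - 72}} - \left(-8 + 0 \left(-11\right)\right) = \frac{1}{5 \cdot \frac{1}{23}} - \left(-8 + 0\right) = \frac{1}{5 \cdot \frac{1}{23}} - -8 = \frac{1}{\frac{5}{23}} + 8 = \frac{23}{5} + 8 = \frac{63}{5}$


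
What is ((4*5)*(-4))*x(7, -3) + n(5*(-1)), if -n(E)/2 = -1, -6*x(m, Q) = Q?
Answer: -38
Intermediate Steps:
x(m, Q) = -Q/6
n(E) = 2 (n(E) = -2*(-1) = 2)
((4*5)*(-4))*x(7, -3) + n(5*(-1)) = ((4*5)*(-4))*(-⅙*(-3)) + 2 = (20*(-4))*(½) + 2 = -80*½ + 2 = -40 + 2 = -38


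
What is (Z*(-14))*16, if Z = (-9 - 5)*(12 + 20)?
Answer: 100352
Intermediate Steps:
Z = -448 (Z = -14*32 = -448)
(Z*(-14))*16 = -448*(-14)*16 = 6272*16 = 100352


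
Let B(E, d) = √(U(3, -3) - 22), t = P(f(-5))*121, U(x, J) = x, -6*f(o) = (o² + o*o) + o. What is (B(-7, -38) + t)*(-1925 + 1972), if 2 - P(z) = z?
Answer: 108053/2 + 47*I*√19 ≈ 54027.0 + 204.87*I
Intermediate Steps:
f(o) = -o²/3 - o/6 (f(o) = -((o² + o*o) + o)/6 = -((o² + o²) + o)/6 = -(2*o² + o)/6 = -(o + 2*o²)/6 = -o²/3 - o/6)
P(z) = 2 - z
t = 2299/2 (t = (2 - (-1)*(-5)*(1 + 2*(-5))/6)*121 = (2 - (-1)*(-5)*(1 - 10)/6)*121 = (2 - (-1)*(-5)*(-9)/6)*121 = (2 - 1*(-15/2))*121 = (2 + 15/2)*121 = (19/2)*121 = 2299/2 ≈ 1149.5)
B(E, d) = I*√19 (B(E, d) = √(3 - 22) = √(-19) = I*√19)
(B(-7, -38) + t)*(-1925 + 1972) = (I*√19 + 2299/2)*(-1925 + 1972) = (2299/2 + I*√19)*47 = 108053/2 + 47*I*√19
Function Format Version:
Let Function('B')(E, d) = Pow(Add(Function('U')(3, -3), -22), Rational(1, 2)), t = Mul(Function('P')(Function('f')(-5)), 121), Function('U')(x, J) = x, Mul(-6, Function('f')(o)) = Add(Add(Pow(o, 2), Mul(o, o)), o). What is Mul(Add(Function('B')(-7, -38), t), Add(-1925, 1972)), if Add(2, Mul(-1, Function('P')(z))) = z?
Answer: Add(Rational(108053, 2), Mul(47, I, Pow(19, Rational(1, 2)))) ≈ Add(54027., Mul(204.87, I))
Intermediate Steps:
Function('f')(o) = Add(Mul(Rational(-1, 3), Pow(o, 2)), Mul(Rational(-1, 6), o)) (Function('f')(o) = Mul(Rational(-1, 6), Add(Add(Pow(o, 2), Mul(o, o)), o)) = Mul(Rational(-1, 6), Add(Add(Pow(o, 2), Pow(o, 2)), o)) = Mul(Rational(-1, 6), Add(Mul(2, Pow(o, 2)), o)) = Mul(Rational(-1, 6), Add(o, Mul(2, Pow(o, 2)))) = Add(Mul(Rational(-1, 3), Pow(o, 2)), Mul(Rational(-1, 6), o)))
Function('P')(z) = Add(2, Mul(-1, z))
t = Rational(2299, 2) (t = Mul(Add(2, Mul(-1, Mul(Rational(-1, 6), -5, Add(1, Mul(2, -5))))), 121) = Mul(Add(2, Mul(-1, Mul(Rational(-1, 6), -5, Add(1, -10)))), 121) = Mul(Add(2, Mul(-1, Mul(Rational(-1, 6), -5, -9))), 121) = Mul(Add(2, Mul(-1, Rational(-15, 2))), 121) = Mul(Add(2, Rational(15, 2)), 121) = Mul(Rational(19, 2), 121) = Rational(2299, 2) ≈ 1149.5)
Function('B')(E, d) = Mul(I, Pow(19, Rational(1, 2))) (Function('B')(E, d) = Pow(Add(3, -22), Rational(1, 2)) = Pow(-19, Rational(1, 2)) = Mul(I, Pow(19, Rational(1, 2))))
Mul(Add(Function('B')(-7, -38), t), Add(-1925, 1972)) = Mul(Add(Mul(I, Pow(19, Rational(1, 2))), Rational(2299, 2)), Add(-1925, 1972)) = Mul(Add(Rational(2299, 2), Mul(I, Pow(19, Rational(1, 2)))), 47) = Add(Rational(108053, 2), Mul(47, I, Pow(19, Rational(1, 2))))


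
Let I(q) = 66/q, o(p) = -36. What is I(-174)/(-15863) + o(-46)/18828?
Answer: -454274/240594121 ≈ -0.0018881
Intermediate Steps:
I(-174)/(-15863) + o(-46)/18828 = (66/(-174))/(-15863) - 36/18828 = (66*(-1/174))*(-1/15863) - 36*1/18828 = -11/29*(-1/15863) - 1/523 = 11/460027 - 1/523 = -454274/240594121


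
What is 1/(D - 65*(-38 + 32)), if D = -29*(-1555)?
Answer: 1/45485 ≈ 2.1985e-5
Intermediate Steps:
D = 45095
1/(D - 65*(-38 + 32)) = 1/(45095 - 65*(-38 + 32)) = 1/(45095 - 65*(-6)) = 1/(45095 + 390) = 1/45485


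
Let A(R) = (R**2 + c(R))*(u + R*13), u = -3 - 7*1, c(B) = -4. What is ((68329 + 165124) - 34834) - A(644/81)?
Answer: 102616503475/531441 ≈ 1.9309e+5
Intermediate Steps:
u = -10 (u = -3 - 7 = -10)
A(R) = (-10 + 13*R)*(-4 + R**2) (A(R) = (R**2 - 4)*(-10 + R*13) = (-4 + R**2)*(-10 + 13*R) = (-10 + 13*R)*(-4 + R**2))
((68329 + 165124) - 34834) - A(644/81) = ((68329 + 165124) - 34834) - (40 - 33488/81 - 10*(644/81)**2 + 13*(644/81)**3) = (233453 - 34834) - (40 - 33488/81 - 10*(644*(1/81))**2 + 13*(644*(1/81))**3) = 198619 - (40 - 52*644/81 - 10*(644/81)**2 + 13*(644/81)**3) = 198619 - (40 - 33488/81 - 10*414736/6561 + 13*(267089984/531441)) = 198619 - (40 - 33488/81 - 4147360/6561 + 3472169792/531441) = 198619 - 1*2937776504/531441 = 198619 - 2937776504/531441 = 102616503475/531441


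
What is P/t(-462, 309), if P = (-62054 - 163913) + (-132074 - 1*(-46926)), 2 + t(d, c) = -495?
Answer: 44445/71 ≈ 625.99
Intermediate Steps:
t(d, c) = -497 (t(d, c) = -2 - 495 = -497)
P = -311115 (P = -225967 + (-132074 + 46926) = -225967 - 85148 = -311115)
P/t(-462, 309) = -311115/(-497) = -311115*(-1/497) = 44445/71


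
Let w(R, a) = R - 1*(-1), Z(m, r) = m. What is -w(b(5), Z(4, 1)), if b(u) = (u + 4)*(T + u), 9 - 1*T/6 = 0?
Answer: -532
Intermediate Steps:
T = 54 (T = 54 - 6*0 = 54 + 0 = 54)
b(u) = (4 + u)*(54 + u) (b(u) = (u + 4)*(54 + u) = (4 + u)*(54 + u))
w(R, a) = 1 + R (w(R, a) = R + 1 = 1 + R)
-w(b(5), Z(4, 1)) = -(1 + (216 + 5**2 + 58*5)) = -(1 + (216 + 25 + 290)) = -(1 + 531) = -1*532 = -532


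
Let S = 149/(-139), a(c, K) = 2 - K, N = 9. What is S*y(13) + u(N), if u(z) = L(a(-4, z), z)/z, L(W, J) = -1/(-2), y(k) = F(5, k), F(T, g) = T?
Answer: -13271/2502 ≈ -5.3042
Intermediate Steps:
y(k) = 5
L(W, J) = 1/2 (L(W, J) = -1*(-1/2) = 1/2)
S = -149/139 (S = 149*(-1/139) = -149/139 ≈ -1.0719)
u(z) = 1/(2*z)
S*y(13) + u(N) = -149/139*5 + (1/2)/9 = -745/139 + (1/2)*(1/9) = -745/139 + 1/18 = -13271/2502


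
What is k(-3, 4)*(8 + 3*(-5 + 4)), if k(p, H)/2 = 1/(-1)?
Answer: -10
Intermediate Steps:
k(p, H) = -2 (k(p, H) = 2*(1/(-1)) = 2*(1*(-1)) = 2*(-1) = -2)
k(-3, 4)*(8 + 3*(-5 + 4)) = -2*(8 + 3*(-5 + 4)) = -2*(8 + 3*(-1)) = -2*(8 - 3) = -2*5 = -10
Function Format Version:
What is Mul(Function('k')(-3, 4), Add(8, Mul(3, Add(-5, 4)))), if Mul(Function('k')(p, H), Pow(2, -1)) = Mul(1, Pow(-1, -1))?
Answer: -10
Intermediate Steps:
Function('k')(p, H) = -2 (Function('k')(p, H) = Mul(2, Mul(1, Pow(-1, -1))) = Mul(2, Mul(1, -1)) = Mul(2, -1) = -2)
Mul(Function('k')(-3, 4), Add(8, Mul(3, Add(-5, 4)))) = Mul(-2, Add(8, Mul(3, Add(-5, 4)))) = Mul(-2, Add(8, Mul(3, -1))) = Mul(-2, Add(8, -3)) = Mul(-2, 5) = -10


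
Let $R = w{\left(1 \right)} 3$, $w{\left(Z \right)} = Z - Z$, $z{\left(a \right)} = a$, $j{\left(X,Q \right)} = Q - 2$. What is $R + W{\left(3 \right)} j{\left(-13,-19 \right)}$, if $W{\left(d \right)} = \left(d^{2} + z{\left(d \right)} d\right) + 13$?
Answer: $-651$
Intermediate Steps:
$j{\left(X,Q \right)} = -2 + Q$
$w{\left(Z \right)} = 0$
$W{\left(d \right)} = 13 + 2 d^{2}$ ($W{\left(d \right)} = \left(d^{2} + d d\right) + 13 = \left(d^{2} + d^{2}\right) + 13 = 2 d^{2} + 13 = 13 + 2 d^{2}$)
$R = 0$ ($R = 0 \cdot 3 = 0$)
$R + W{\left(3 \right)} j{\left(-13,-19 \right)} = 0 + \left(13 + 2 \cdot 3^{2}\right) \left(-2 - 19\right) = 0 + \left(13 + 2 \cdot 9\right) \left(-21\right) = 0 + \left(13 + 18\right) \left(-21\right) = 0 + 31 \left(-21\right) = 0 - 651 = -651$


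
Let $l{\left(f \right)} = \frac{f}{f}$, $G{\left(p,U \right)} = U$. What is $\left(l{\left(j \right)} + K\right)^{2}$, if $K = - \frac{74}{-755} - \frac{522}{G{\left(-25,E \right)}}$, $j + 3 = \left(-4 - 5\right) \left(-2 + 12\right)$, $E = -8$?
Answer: $\frac{40148537641}{9120400} \approx 4402.1$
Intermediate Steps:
$j = -93$ ($j = -3 + \left(-4 - 5\right) \left(-2 + 12\right) = -3 - 90 = -93$)
$K = \frac{197351}{3020}$ ($K = - \frac{74}{-755} - \frac{522}{-8} = \left(-74\right) \left(- \frac{1}{755}\right) - - \frac{261}{4} = \frac{74}{755} + \frac{261}{4} = \frac{197351}{3020} \approx 65.348$)
$l{\left(f \right)} = 1$
$\left(l{\left(j \right)} + K\right)^{2} = \left(1 + \frac{197351}{3020}\right)^{2} = \left(\frac{200371}{3020}\right)^{2} = \frac{40148537641}{9120400}$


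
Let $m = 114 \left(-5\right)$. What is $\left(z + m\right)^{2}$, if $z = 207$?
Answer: $131769$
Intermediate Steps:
$m = -570$
$\left(z + m\right)^{2} = \left(207 - 570\right)^{2} = \left(-363\right)^{2} = 131769$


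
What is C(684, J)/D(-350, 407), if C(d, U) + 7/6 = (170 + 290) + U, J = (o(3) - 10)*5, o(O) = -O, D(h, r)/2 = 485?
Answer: 2363/5820 ≈ 0.40601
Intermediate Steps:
D(h, r) = 970 (D(h, r) = 2*485 = 970)
J = -65 (J = (-1*3 - 10)*5 = (-3 - 10)*5 = -13*5 = -65)
C(d, U) = 2753/6 + U (C(d, U) = -7/6 + ((170 + 290) + U) = -7/6 + (460 + U) = 2753/6 + U)
C(684, J)/D(-350, 407) = (2753/6 - 65)/970 = (2363/6)*(1/970) = 2363/5820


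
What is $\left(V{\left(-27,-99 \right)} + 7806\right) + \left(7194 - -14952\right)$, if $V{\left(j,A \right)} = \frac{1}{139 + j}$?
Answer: $\frac{3354625}{112} \approx 29952.0$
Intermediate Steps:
$\left(V{\left(-27,-99 \right)} + 7806\right) + \left(7194 - -14952\right) = \left(\frac{1}{139 - 27} + 7806\right) + \left(7194 - -14952\right) = \left(\frac{1}{112} + 7806\right) + \left(7194 + 14952\right) = \left(\frac{1}{112} + 7806\right) + 22146 = \frac{874273}{112} + 22146 = \frac{3354625}{112}$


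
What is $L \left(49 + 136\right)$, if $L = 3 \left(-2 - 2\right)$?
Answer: $-2220$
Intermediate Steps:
$L = -12$ ($L = 3 \left(-4\right) = -12$)
$L \left(49 + 136\right) = - 12 \left(49 + 136\right) = \left(-12\right) 185 = -2220$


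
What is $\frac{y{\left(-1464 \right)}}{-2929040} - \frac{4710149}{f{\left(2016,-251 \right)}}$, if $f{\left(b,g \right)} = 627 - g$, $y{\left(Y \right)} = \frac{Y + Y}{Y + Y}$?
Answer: $- \frac{6898107413919}{1285848560} \approx -5364.6$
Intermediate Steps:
$y{\left(Y \right)} = 1$ ($y{\left(Y \right)} = \frac{2 Y}{2 Y} = 2 Y \frac{1}{2 Y} = 1$)
$\frac{y{\left(-1464 \right)}}{-2929040} - \frac{4710149}{f{\left(2016,-251 \right)}} = 1 \frac{1}{-2929040} - \frac{4710149}{627 - -251} = 1 \left(- \frac{1}{2929040}\right) - \frac{4710149}{627 + 251} = - \frac{1}{2929040} - \frac{4710149}{878} = - \frac{6898107413919}{1285848560}$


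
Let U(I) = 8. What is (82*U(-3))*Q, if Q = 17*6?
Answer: 66912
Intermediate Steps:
Q = 102
(82*U(-3))*Q = (82*8)*102 = 656*102 = 66912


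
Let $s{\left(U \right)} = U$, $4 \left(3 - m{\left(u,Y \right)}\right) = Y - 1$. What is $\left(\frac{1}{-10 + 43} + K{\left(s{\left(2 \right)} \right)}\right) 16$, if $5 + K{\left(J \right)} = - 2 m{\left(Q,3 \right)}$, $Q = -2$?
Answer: $- \frac{5264}{33} \approx -159.52$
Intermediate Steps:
$m{\left(u,Y \right)} = \frac{13}{4} - \frac{Y}{4}$ ($m{\left(u,Y \right)} = 3 - \frac{Y - 1}{4} = 3 - \frac{-1 + Y}{4} = 3 - \left(- \frac{1}{4} + \frac{Y}{4}\right) = \frac{13}{4} - \frac{Y}{4}$)
$K{\left(J \right)} = -10$ ($K{\left(J \right)} = -5 - 2 \left(\frac{13}{4} - \frac{3}{4}\right) = -5 - 5 = -10$)
$\left(\frac{1}{-10 + 43} + K{\left(s{\left(2 \right)} \right)}\right) 16 = \left(\frac{1}{-10 + 43} - 10\right) 16 = \left(\frac{1}{33} - 10\right) 16 = \left(- \frac{329}{33}\right) 16 = - \frac{5264}{33}$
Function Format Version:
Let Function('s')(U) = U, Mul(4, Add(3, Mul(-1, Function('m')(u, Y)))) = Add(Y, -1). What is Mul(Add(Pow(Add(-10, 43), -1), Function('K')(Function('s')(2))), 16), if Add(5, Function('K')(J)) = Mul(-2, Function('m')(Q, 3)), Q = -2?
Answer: Rational(-5264, 33) ≈ -159.52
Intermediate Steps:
Function('m')(u, Y) = Add(Rational(13, 4), Mul(Rational(-1, 4), Y)) (Function('m')(u, Y) = Add(3, Mul(Rational(-1, 4), Add(Y, -1))) = Add(3, Mul(Rational(-1, 4), Add(-1, Y))) = Add(3, Add(Rational(1, 4), Mul(Rational(-1, 4), Y))) = Add(Rational(13, 4), Mul(Rational(-1, 4), Y)))
Function('K')(J) = -10 (Function('K')(J) = Add(-5, Mul(-2, Add(Rational(13, 4), Mul(Rational(-1, 4), 3)))) = Add(-5, Mul(-2, Add(Rational(13, 4), Rational(-3, 4)))) = Add(-5, Mul(-2, Rational(5, 2))) = Add(-5, -5) = -10)
Mul(Add(Pow(Add(-10, 43), -1), Function('K')(Function('s')(2))), 16) = Mul(Add(Pow(Add(-10, 43), -1), -10), 16) = Mul(Add(Pow(33, -1), -10), 16) = Mul(Add(Rational(1, 33), -10), 16) = Mul(Rational(-329, 33), 16) = Rational(-5264, 33)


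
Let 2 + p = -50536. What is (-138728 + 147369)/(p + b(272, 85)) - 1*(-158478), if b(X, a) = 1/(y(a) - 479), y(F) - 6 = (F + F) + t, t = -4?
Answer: 2458809983039/15515167 ≈ 1.5848e+5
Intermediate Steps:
p = -50538 (p = -2 - 50536 = -50538)
y(F) = 2 + 2*F (y(F) = 6 + ((F + F) - 4) = 6 + (2*F - 4) = 6 + (-4 + 2*F) = 2 + 2*F)
b(X, a) = 1/(-477 + 2*a) (b(X, a) = 1/((2 + 2*a) - 479) = 1/(-477 + 2*a))
(-138728 + 147369)/(p + b(272, 85)) - 1*(-158478) = (-138728 + 147369)/(-50538 + 1/(-477 + 2*85)) - 1*(-158478) = 8641/(-50538 + 1/(-477 + 170)) + 158478 = 8641/(-50538 + 1/(-307)) + 158478 = 8641/(-50538 - 1/307) + 158478 = 8641/(-15515167/307) + 158478 = 8641*(-307/15515167) + 158478 = -2652787/15515167 + 158478 = 2458809983039/15515167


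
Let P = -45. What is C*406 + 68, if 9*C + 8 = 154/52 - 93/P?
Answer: -115937/1755 ≈ -66.061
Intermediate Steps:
C = -1159/3510 (C = -8/9 + (154/52 - 93/(-45))/9 = -8/9 + (154*(1/52) - 93*(-1/45))/9 = -8/9 + (77/26 + 31/15)/9 = -8/9 + (⅑)*(1961/390) = -8/9 + 1961/3510 = -1159/3510 ≈ -0.33020)
C*406 + 68 = -1159/3510*406 + 68 = -235277/1755 + 68 = -115937/1755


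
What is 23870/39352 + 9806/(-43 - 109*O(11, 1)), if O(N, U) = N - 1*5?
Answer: -184624161/13714172 ≈ -13.462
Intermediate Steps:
O(N, U) = -5 + N (O(N, U) = N - 5 = -5 + N)
23870/39352 + 9806/(-43 - 109*O(11, 1)) = 23870/39352 + 9806/(-43 - 109*(-5 + 11)) = 23870*(1/39352) + 9806/(-43 - 109*6) = 11935/19676 + 9806/(-43 - 654) = 11935/19676 + 9806/(-697) = 11935/19676 + 9806*(-1/697) = 11935/19676 - 9806/697 = -184624161/13714172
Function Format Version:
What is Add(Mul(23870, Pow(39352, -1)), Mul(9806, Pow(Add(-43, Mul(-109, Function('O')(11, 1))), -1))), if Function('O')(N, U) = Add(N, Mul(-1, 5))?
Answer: Rational(-184624161, 13714172) ≈ -13.462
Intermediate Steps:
Function('O')(N, U) = Add(-5, N) (Function('O')(N, U) = Add(N, -5) = Add(-5, N))
Add(Mul(23870, Pow(39352, -1)), Mul(9806, Pow(Add(-43, Mul(-109, Function('O')(11, 1))), -1))) = Add(Mul(23870, Pow(39352, -1)), Mul(9806, Pow(Add(-43, Mul(-109, Add(-5, 11))), -1))) = Add(Mul(23870, Rational(1, 39352)), Mul(9806, Pow(Add(-43, Mul(-109, 6)), -1))) = Add(Rational(11935, 19676), Mul(9806, Pow(Add(-43, -654), -1))) = Add(Rational(11935, 19676), Mul(9806, Pow(-697, -1))) = Add(Rational(11935, 19676), Mul(9806, Rational(-1, 697))) = Add(Rational(11935, 19676), Rational(-9806, 697)) = Rational(-184624161, 13714172)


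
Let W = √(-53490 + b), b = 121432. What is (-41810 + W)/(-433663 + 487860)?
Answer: -41810/54197 + √67942/54197 ≈ -0.76664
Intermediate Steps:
W = √67942 (W = √(-53490 + 121432) = √67942 ≈ 260.66)
(-41810 + W)/(-433663 + 487860) = (-41810 + √67942)/(-433663 + 487860) = (-41810 + √67942)/54197 = (-41810 + √67942)*(1/54197) = -41810/54197 + √67942/54197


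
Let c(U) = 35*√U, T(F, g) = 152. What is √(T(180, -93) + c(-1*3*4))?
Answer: √(152 + 70*I*√3) ≈ 13.161 + 4.6061*I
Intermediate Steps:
√(T(180, -93) + c(-1*3*4)) = √(152 + 35*√(-1*3*4)) = √(152 + 35*√(-3*4)) = √(152 + 35*√(-12)) = √(152 + 35*(2*I*√3)) = √(152 + 70*I*√3)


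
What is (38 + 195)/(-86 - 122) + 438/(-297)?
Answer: -53435/20592 ≈ -2.5949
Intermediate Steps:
(38 + 195)/(-86 - 122) + 438/(-297) = 233/(-208) - 1/297*438 = 233*(-1/208) - 146/99 = -233/208 - 146/99 = -53435/20592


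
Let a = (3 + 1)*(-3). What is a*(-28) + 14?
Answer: 350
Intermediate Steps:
a = -12 (a = 4*(-3) = -12)
a*(-28) + 14 = -12*(-28) + 14 = 336 + 14 = 350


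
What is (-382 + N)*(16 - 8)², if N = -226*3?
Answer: -67840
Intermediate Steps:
N = -678
(-382 + N)*(16 - 8)² = (-382 - 678)*(16 - 8)² = -1060*8² = -1060*64 = -67840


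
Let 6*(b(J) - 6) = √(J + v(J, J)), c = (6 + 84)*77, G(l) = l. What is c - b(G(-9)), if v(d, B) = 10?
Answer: 41543/6 ≈ 6923.8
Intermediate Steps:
c = 6930 (c = 90*77 = 6930)
b(J) = 6 + √(10 + J)/6 (b(J) = 6 + √(J + 10)/6 = 6 + √(10 + J)/6)
c - b(G(-9)) = 6930 - (6 + √(10 - 9)/6) = 6930 - (6 + √1/6) = 6930 - (6 + (⅙)*1) = 6930 - (6 + ⅙) = 6930 - 1*37/6 = 6930 - 37/6 = 41543/6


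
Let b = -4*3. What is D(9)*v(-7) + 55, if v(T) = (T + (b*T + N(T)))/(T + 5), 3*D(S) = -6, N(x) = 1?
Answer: 133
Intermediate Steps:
b = -12
D(S) = -2 (D(S) = (⅓)*(-6) = -2)
v(T) = (1 - 11*T)/(5 + T) (v(T) = (T + (-12*T + 1))/(T + 5) = (T + (1 - 12*T))/(5 + T) = (1 - 11*T)/(5 + T))
D(9)*v(-7) + 55 = -2*(1 - 11*(-7))/(5 - 7) + 55 = -2*(1 + 77)/(-2) + 55 = -(-1)*78 + 55 = -2*(-39) + 55 = 78 + 55 = 133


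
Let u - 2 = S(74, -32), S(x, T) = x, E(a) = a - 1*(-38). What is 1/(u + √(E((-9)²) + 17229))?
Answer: -19/2893 + √4337/5786 ≈ 0.0048144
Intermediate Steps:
E(a) = 38 + a (E(a) = a + 38 = 38 + a)
u = 76 (u = 2 + 74 = 76)
1/(u + √(E((-9)²) + 17229)) = 1/(76 + √((38 + (-9)²) + 17229)) = 1/(76 + √((38 + 81) + 17229)) = 1/(76 + √(119 + 17229)) = 1/(76 + √17348) = 1/(76 + 2*√4337)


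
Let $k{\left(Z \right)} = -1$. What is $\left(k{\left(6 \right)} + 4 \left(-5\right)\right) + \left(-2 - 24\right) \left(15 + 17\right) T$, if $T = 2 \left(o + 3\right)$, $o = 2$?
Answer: $-8341$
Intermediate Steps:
$T = 10$ ($T = 2 \left(2 + 3\right) = 2 \cdot 5 = 10$)
$\left(k{\left(6 \right)} + 4 \left(-5\right)\right) + \left(-2 - 24\right) \left(15 + 17\right) T = \left(-1 + 4 \left(-5\right)\right) + \left(-2 - 24\right) \left(15 + 17\right) 10 = \left(-1 - 20\right) + \left(-26\right) 32 \cdot 10 = -21 - 8320 = -8341$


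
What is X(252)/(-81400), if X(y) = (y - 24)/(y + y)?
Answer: -19/3418800 ≈ -5.5575e-6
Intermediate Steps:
X(y) = (-24 + y)/(2*y) (X(y) = (-24 + y)/((2*y)) = (-24 + y)*(1/(2*y)) = (-24 + y)/(2*y))
X(252)/(-81400) = ((½)*(-24 + 252)/252)/(-81400) = ((½)*(1/252)*228)*(-1/81400) = (19/42)*(-1/81400) = -19/3418800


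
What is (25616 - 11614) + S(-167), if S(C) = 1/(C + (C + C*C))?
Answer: 385825111/27555 ≈ 14002.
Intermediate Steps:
S(C) = 1/(C**2 + 2*C) (S(C) = 1/(C + (C + C**2)) = 1/(C**2 + 2*C))
(25616 - 11614) + S(-167) = (25616 - 11614) + 1/((-167)*(2 - 167)) = 14002 - 1/167/(-165) = 14002 - 1/167*(-1/165) = 14002 + 1/27555 = 385825111/27555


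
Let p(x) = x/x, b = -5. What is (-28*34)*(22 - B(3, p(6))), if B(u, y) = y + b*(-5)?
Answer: 3808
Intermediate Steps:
p(x) = 1
B(u, y) = 25 + y (B(u, y) = y - 5*(-5) = y + 25 = 25 + y)
(-28*34)*(22 - B(3, p(6))) = (-28*34)*(22 - (25 + 1)) = -952*(22 - 1*26) = -952*(22 - 26) = -952*(-4) = 3808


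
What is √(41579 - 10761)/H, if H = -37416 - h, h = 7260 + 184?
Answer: -√30818/44860 ≈ -0.0039133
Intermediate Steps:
h = 7444
H = -44860 (H = -37416 - 1*7444 = -37416 - 7444 = -44860)
√(41579 - 10761)/H = √(41579 - 10761)/(-44860) = √30818*(-1/44860) = -√30818/44860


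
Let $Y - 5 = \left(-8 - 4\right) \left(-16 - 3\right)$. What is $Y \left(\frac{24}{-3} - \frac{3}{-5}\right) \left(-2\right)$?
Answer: $\frac{17242}{5} \approx 3448.4$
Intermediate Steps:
$Y = 233$ ($Y = 5 + \left(-8 - 4\right) \left(-16 - 3\right) = 5 - -228 = 5 + 228 = 233$)
$Y \left(\frac{24}{-3} - \frac{3}{-5}\right) \left(-2\right) = 233 \left(\frac{24}{-3} - \frac{3}{-5}\right) \left(-2\right) = 233 \left(24 \left(- \frac{1}{3}\right) - - \frac{3}{5}\right) \left(-2\right) = 233 \left(-8 + \frac{3}{5}\right) \left(-2\right) = 233 \left(- \frac{37}{5}\right) \left(-2\right) = \left(- \frac{8621}{5}\right) \left(-2\right) = \frac{17242}{5}$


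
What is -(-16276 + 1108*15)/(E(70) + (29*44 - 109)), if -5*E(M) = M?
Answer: -344/1153 ≈ -0.29835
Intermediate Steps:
E(M) = -M/5
-(-16276 + 1108*15)/(E(70) + (29*44 - 109)) = -(-16276 + 1108*15)/(-⅕*70 + (29*44 - 109)) = -(-16276 + 16620)/(-14 + (1276 - 109)) = -344/(-14 + 1167) = -344/1153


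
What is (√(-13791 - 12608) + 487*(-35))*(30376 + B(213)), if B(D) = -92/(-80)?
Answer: -2071114087/4 + 607543*I*√26399/20 ≈ -5.1778e+8 + 4.9356e+6*I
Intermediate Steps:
B(D) = 23/20 (B(D) = -92*(-1/80) = 23/20)
(√(-13791 - 12608) + 487*(-35))*(30376 + B(213)) = (√(-13791 - 12608) + 487*(-35))*(30376 + 23/20) = (√(-26399) - 17045)*(607543/20) = (I*√26399 - 17045)*(607543/20) = (-17045 + I*√26399)*(607543/20) = -2071114087/4 + 607543*I*√26399/20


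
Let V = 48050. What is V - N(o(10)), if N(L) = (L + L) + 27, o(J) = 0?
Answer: 48023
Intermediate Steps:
N(L) = 27 + 2*L (N(L) = 2*L + 27 = 27 + 2*L)
V - N(o(10)) = 48050 - (27 + 2*0) = 48050 - (27 + 0) = 48050 - 1*27 = 48050 - 27 = 48023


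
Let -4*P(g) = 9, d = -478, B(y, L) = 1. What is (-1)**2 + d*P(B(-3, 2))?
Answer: 2153/2 ≈ 1076.5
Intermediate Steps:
P(g) = -9/4 (P(g) = -1/4*9 = -9/4)
(-1)**2 + d*P(B(-3, 2)) = (-1)**2 - 478*(-9/4) = 1 + 2151/2 = 2153/2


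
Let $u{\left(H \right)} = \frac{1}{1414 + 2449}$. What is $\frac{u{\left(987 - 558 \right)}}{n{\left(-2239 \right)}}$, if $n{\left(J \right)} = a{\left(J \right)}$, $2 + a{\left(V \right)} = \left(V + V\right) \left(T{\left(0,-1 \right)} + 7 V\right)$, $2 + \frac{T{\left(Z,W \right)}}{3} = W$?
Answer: $\frac{1}{271275288822} \approx 3.6863 \cdot 10^{-12}$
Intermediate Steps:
$T{\left(Z,W \right)} = -6 + 3 W$
$u{\left(H \right)} = \frac{1}{3863}$
$a{\left(V \right)} = -2 + 2 V \left(-9 + 7 V\right)$ ($a{\left(V \right)} = -2 + \left(V + V\right) \left(\left(-6 + 3 \left(-1\right)\right) + 7 V\right) = -2 + 2 V \left(\left(-6 - 3\right) + 7 V\right) = -2 + 2 V \left(-9 + 7 V\right)$)
$n{\left(J \right)} = -2 - 18 J + 14 J^{2}$
$\frac{u{\left(987 - 558 \right)}}{n{\left(-2239 \right)}} = \frac{1}{3863 \left(-2 - -40302 + 14 \left(-2239\right)^{2}\right)} = \frac{1}{3863 \left(-2 + 40302 + 14 \cdot 5013121\right)} = \frac{1}{3863 \left(-2 + 40302 + 70183694\right)} = \frac{1}{3863 \cdot 70223994} = \frac{1}{3863} \cdot \frac{1}{70223994} = \frac{1}{271275288822}$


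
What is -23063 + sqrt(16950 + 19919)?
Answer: -23063 + sqrt(36869) ≈ -22871.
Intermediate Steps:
-23063 + sqrt(16950 + 19919) = -23063 + sqrt(36869)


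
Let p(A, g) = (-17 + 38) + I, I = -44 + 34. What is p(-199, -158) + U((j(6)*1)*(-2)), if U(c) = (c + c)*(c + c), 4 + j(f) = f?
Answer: 75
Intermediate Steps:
j(f) = -4 + f
I = -10
U(c) = 4*c² (U(c) = (2*c)*(2*c) = 4*c²)
p(A, g) = 11 (p(A, g) = (-17 + 38) - 10 = 21 - 10 = 11)
p(-199, -158) + U((j(6)*1)*(-2)) = 11 + 4*(((-4 + 6)*1)*(-2))² = 11 + 4*((2*1)*(-2))² = 11 + 4*(2*(-2))² = 11 + 4*(-4)² = 11 + 4*16 = 11 + 64 = 75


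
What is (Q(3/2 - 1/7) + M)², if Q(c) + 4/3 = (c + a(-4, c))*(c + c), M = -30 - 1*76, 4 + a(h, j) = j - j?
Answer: 1133332225/86436 ≈ 13112.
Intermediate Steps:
a(h, j) = -4 (a(h, j) = -4 + (j - j) = -4 + 0 = -4)
M = -106 (M = -30 - 76 = -106)
Q(c) = -4/3 + 2*c*(-4 + c) (Q(c) = -4/3 + (c - 4)*(c + c) = -4/3 + (-4 + c)*(2*c) = -4/3 + 2*c*(-4 + c))
(Q(3/2 - 1/7) + M)² = ((-4/3 - 8*(3/2 - 1/7) + 2*(3/2 - 1/7)²) - 106)² = ((-4/3 - 8*(3*(½) - 1*⅐) + 2*(3*(½) - 1*⅐)²) - 106)² = ((-4/3 - 8*(3/2 - ⅐) + 2*(3/2 - ⅐)²) - 106)² = ((-4/3 - 8*19/14 + 2*(19/14)²) - 106)² = ((-4/3 - 76/7 + 2*(361/196)) - 106)² = ((-4/3 - 76/7 + 361/98) - 106)² = (-2501/294 - 106)² = (-33665/294)² = 1133332225/86436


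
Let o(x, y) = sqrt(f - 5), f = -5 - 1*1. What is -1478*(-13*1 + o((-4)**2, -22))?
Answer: 19214 - 1478*I*sqrt(11) ≈ 19214.0 - 4902.0*I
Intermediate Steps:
f = -6 (f = -5 - 1 = -6)
o(x, y) = I*sqrt(11) (o(x, y) = sqrt(-6 - 5) = sqrt(-11) = I*sqrt(11))
-1478*(-13*1 + o((-4)**2, -22)) = -1478*(-13*1 + I*sqrt(11)) = -1478*(-13 + I*sqrt(11)) = 19214 - 1478*I*sqrt(11)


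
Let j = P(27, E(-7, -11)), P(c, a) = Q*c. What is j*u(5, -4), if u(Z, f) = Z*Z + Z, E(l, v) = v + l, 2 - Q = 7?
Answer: -4050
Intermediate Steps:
Q = -5 (Q = 2 - 1*7 = 2 - 7 = -5)
E(l, v) = l + v
u(Z, f) = Z + Z² (u(Z, f) = Z² + Z = Z + Z²)
P(c, a) = -5*c
j = -135 (j = -5*27 = -135)
j*u(5, -4) = -675*(1 + 5) = -675*6 = -135*30 = -4050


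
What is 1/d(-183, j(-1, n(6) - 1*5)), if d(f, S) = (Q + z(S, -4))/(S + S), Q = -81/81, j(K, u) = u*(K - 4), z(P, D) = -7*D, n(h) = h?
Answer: -10/27 ≈ -0.37037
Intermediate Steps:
j(K, u) = u*(-4 + K)
Q = -1 (Q = -81*1/81 = -1)
d(f, S) = 27/(2*S) (d(f, S) = (-1 - 7*(-4))/(S + S) = (-1 + 28)/((2*S)) = 27*(1/(2*S)) = 27/(2*S))
1/d(-183, j(-1, n(6) - 1*5)) = 1/(27/(2*(((6 - 1*5)*(-4 - 1))))) = 1/(27/(2*(((6 - 5)*(-5))))) = 1/(27/(2*((1*(-5))))) = 1/((27/2)/(-5)) = 1/((27/2)*(-⅕)) = 1/(-27/10) = -10/27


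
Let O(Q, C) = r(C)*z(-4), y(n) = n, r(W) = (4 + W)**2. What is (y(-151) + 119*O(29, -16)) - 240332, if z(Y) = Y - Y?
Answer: -240483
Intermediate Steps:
z(Y) = 0
O(Q, C) = 0 (O(Q, C) = (4 + C)**2*0 = 0)
(y(-151) + 119*O(29, -16)) - 240332 = (-151 + 119*0) - 240332 = (-151 + 0) - 240332 = -151 - 240332 = -240483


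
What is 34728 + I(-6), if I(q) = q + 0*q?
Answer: 34722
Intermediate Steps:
I(q) = q (I(q) = q + 0 = q)
34728 + I(-6) = 34728 - 6 = 34722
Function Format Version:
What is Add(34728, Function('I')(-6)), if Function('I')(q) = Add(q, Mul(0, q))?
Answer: 34722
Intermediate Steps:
Function('I')(q) = q (Function('I')(q) = Add(q, 0) = q)
Add(34728, Function('I')(-6)) = Add(34728, -6) = 34722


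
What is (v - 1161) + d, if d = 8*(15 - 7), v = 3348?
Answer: 2251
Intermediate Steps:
d = 64 (d = 8*8 = 64)
(v - 1161) + d = (3348 - 1161) + 64 = 2187 + 64 = 2251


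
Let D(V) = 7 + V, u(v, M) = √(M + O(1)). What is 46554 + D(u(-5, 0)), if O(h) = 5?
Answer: 46561 + √5 ≈ 46563.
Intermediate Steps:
u(v, M) = √(5 + M) (u(v, M) = √(M + 5) = √(5 + M))
46554 + D(u(-5, 0)) = 46554 + (7 + √(5 + 0)) = 46554 + (7 + √5) = 46561 + √5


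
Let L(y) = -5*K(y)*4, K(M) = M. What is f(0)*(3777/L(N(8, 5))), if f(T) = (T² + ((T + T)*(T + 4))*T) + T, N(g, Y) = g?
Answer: 0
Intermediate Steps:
L(y) = -20*y (L(y) = -5*y*4 = -20*y)
f(T) = T + T² + 2*T²*(4 + T) (f(T) = (T² + ((2*T)*(4 + T))*T) + T = (T² + (2*T*(4 + T))*T) + T = (T² + 2*T²*(4 + T)) + T = T + T² + 2*T²*(4 + T))
f(0)*(3777/L(N(8, 5))) = (0*(1 + 2*0² + 9*0))*(3777/((-20*8))) = (0*(1 + 2*0 + 0))*(3777/(-160)) = (0*(1 + 0 + 0))*(3777*(-1/160)) = (0*1)*(-3777/160) = 0*(-3777/160) = 0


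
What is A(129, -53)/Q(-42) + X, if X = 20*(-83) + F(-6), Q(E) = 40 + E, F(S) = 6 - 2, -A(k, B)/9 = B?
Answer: -3789/2 ≈ -1894.5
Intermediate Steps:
A(k, B) = -9*B
F(S) = 4
X = -1656 (X = 20*(-83) + 4 = -1660 + 4 = -1656)
A(129, -53)/Q(-42) + X = (-9*(-53))/(40 - 42) - 1656 = 477/(-2) - 1656 = 477*(-1/2) - 1656 = -477/2 - 1656 = -3789/2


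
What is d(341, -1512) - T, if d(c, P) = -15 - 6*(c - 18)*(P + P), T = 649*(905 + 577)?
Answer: 4898679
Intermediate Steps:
T = 961818 (T = 649*1482 = 961818)
d(c, P) = -15 - 12*P*(-18 + c) (d(c, P) = -15 - 6*(-18 + c)*2*P = -15 - 12*P*(-18 + c))
d(341, -1512) - T = (-15 + 216*(-1512) - 12*(-1512)*341) - 1*961818 = (-15 - 326592 + 6187104) - 961818 = 5860497 - 961818 = 4898679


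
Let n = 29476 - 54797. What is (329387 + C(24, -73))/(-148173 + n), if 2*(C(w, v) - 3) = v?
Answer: -658707/346988 ≈ -1.8984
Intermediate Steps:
n = -25321
C(w, v) = 3 + v/2
(329387 + C(24, -73))/(-148173 + n) = (329387 + (3 + (½)*(-73)))/(-148173 - 25321) = (329387 + (3 - 73/2))/(-173494) = (329387 - 67/2)*(-1/173494) = (658707/2)*(-1/173494) = -658707/346988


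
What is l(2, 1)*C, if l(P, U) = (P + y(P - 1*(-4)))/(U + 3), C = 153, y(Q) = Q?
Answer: 306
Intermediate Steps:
l(P, U) = (4 + 2*P)/(3 + U) (l(P, U) = (P + (P - 1*(-4)))/(U + 3) = (P + (P + 4))/(3 + U) = (P + (4 + P))/(3 + U) = (4 + 2*P)/(3 + U))
l(2, 1)*C = (2*(2 + 2)/(3 + 1))*153 = (2*4/4)*153 = (2*(¼)*4)*153 = 2*153 = 306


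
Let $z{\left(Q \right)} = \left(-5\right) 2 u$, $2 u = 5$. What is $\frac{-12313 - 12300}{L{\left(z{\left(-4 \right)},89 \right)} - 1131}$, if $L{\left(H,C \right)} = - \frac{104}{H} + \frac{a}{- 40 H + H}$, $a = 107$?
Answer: $\frac{23997675}{1098562} \approx 21.845$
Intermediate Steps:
$u = \frac{5}{2}$ ($u = \frac{1}{2} \cdot 5 = \frac{5}{2} \approx 2.5$)
$z{\left(Q \right)} = -25$ ($z{\left(Q \right)} = \left(-5\right) 2 \cdot \frac{5}{2} = \left(-10\right) \frac{5}{2} = -25$)
$L{\left(H,C \right)} = - \frac{4163}{39 H}$ ($L{\left(H,C \right)} = - \frac{104}{H} + \frac{107}{- 40 H + H} = - \frac{104}{H} + \frac{107}{\left(-39\right) H} = - \frac{104}{H} + 107 \left(- \frac{1}{39 H}\right) = - \frac{104}{H} - \frac{107}{39 H} = - \frac{4163}{39 H}$)
$\frac{-12313 - 12300}{L{\left(z{\left(-4 \right)},89 \right)} - 1131} = \frac{-12313 - 12300}{- \frac{4163}{39 \left(-25\right)} - 1131} = - \frac{24613}{\left(- \frac{4163}{39}\right) \left(- \frac{1}{25}\right) - 1131} = - \frac{24613}{\frac{4163}{975} - 1131} = - \frac{24613}{- \frac{1098562}{975}} = \left(-24613\right) \left(- \frac{975}{1098562}\right) = \frac{23997675}{1098562}$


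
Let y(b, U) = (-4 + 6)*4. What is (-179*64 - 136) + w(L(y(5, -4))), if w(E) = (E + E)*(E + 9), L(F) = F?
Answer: -11320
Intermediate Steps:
y(b, U) = 8 (y(b, U) = 2*4 = 8)
w(E) = 2*E*(9 + E) (w(E) = (2*E)*(9 + E) = 2*E*(9 + E))
(-179*64 - 136) + w(L(y(5, -4))) = (-179*64 - 136) + 2*8*(9 + 8) = (-11456 - 136) + 2*8*17 = -11592 + 272 = -11320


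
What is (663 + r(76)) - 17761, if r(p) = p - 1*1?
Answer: -17023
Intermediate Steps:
r(p) = -1 + p (r(p) = p - 1 = -1 + p)
(663 + r(76)) - 17761 = (663 + (-1 + 76)) - 17761 = (663 + 75) - 17761 = 738 - 17761 = -17023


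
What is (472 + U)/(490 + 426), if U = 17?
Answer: 489/916 ≈ 0.53384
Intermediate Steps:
(472 + U)/(490 + 426) = (472 + 17)/(490 + 426) = 489/916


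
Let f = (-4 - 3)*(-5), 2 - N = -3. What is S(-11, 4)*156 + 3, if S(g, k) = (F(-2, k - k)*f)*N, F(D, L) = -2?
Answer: -54597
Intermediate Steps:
N = 5 (N = 2 - 1*(-3) = 2 + 3 = 5)
f = 35 (f = -7*(-5) = 35)
S(g, k) = -350 (S(g, k) = -2*35*5 = -70*5 = -350)
S(-11, 4)*156 + 3 = -350*156 + 3 = -54600 + 3 = -54597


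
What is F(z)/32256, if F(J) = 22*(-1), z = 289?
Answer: -11/16128 ≈ -0.00068204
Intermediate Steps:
F(J) = -22
F(z)/32256 = -22/32256 = -22*1/32256 = -11/16128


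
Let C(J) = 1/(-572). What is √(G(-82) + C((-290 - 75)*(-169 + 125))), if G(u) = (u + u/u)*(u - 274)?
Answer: √2358669313/286 ≈ 169.81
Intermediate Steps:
G(u) = (1 + u)*(-274 + u) (G(u) = (u + 1)*(-274 + u) = (1 + u)*(-274 + u))
C(J) = -1/572
√(G(-82) + C((-290 - 75)*(-169 + 125))) = √((-274 + (-82)² - 273*(-82)) - 1/572) = √((-274 + 6724 + 22386) - 1/572) = √(28836 - 1/572) = √(16494191/572) = √2358669313/286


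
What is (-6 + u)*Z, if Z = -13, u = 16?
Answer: -130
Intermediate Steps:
(-6 + u)*Z = (-6 + 16)*(-13) = 10*(-13) = -130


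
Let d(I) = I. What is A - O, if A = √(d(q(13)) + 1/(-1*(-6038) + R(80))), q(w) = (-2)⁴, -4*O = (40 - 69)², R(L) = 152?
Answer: 841/4 + √613063790/6190 ≈ 214.25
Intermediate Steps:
O = -841/4 (O = -(40 - 69)²/4 = -¼*(-29)² = -¼*841 = -841/4 ≈ -210.25)
q(w) = 16
A = √613063790/6190 (A = √(16 + 1/(-1*(-6038) + 152)) = √(16 + 1/(6038 + 152)) = √(16 + 1/6190) = √(99041/6190) = √613063790/6190 ≈ 4.0000)
A - O = √613063790/6190 - 1*(-841/4) = √613063790/6190 + 841/4 = 841/4 + √613063790/6190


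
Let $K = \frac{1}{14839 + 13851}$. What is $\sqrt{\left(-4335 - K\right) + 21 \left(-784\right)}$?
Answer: $\frac{i \sqrt{17119991792590}}{28690} \approx 144.22 i$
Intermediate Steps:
$K = \frac{1}{28690} \approx 3.4855 \cdot 10^{-5}$
$\sqrt{\left(-4335 - K\right) + 21 \left(-784\right)} = \sqrt{\left(-4335 - \frac{1}{28690}\right) + 21 \left(-784\right)} = \sqrt{\left(-4335 - \frac{1}{28690}\right) - 16464} = \sqrt{- \frac{124371151}{28690} - 16464} = \sqrt{- \frac{596723311}{28690}} = \frac{i \sqrt{17119991792590}}{28690}$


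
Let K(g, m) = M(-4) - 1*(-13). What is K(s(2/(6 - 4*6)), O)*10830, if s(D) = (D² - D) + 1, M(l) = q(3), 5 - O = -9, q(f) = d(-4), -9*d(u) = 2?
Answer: 415150/3 ≈ 1.3838e+5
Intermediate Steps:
d(u) = -2/9 (d(u) = -⅑*2 = -2/9)
q(f) = -2/9
O = 14 (O = 5 - 1*(-9) = 5 + 9 = 14)
M(l) = -2/9
s(D) = 1 + D² - D
K(g, m) = 115/9 (K(g, m) = -2/9 - 1*(-13) = -2/9 + 13 = 115/9)
K(s(2/(6 - 4*6)), O)*10830 = (115/9)*10830 = 415150/3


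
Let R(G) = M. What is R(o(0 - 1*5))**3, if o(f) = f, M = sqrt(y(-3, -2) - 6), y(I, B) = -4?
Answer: -10*I*sqrt(10) ≈ -31.623*I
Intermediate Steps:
M = I*sqrt(10) (M = sqrt(-4 - 6) = sqrt(-10) = I*sqrt(10) ≈ 3.1623*I)
R(G) = I*sqrt(10)
R(o(0 - 1*5))**3 = (I*sqrt(10))**3 = -10*I*sqrt(10)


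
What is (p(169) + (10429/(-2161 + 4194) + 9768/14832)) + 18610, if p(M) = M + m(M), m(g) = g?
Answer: 23813426065/1256394 ≈ 18954.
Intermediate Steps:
p(M) = 2*M (p(M) = M + M = 2*M)
(p(169) + (10429/(-2161 + 4194) + 9768/14832)) + 18610 = (2*169 + (10429/(-2161 + 4194) + 9768/14832)) + 18610 = (338 + (10429/2033 + 9768*(1/14832))) + 18610 = (338 + (10429*(1/2033) + 407/618)) + 18610 = (338 + (10429/2033 + 407/618)) + 18610 = (338 + 7272553/1256394) + 18610 = 431933725/1256394 + 18610 = 23813426065/1256394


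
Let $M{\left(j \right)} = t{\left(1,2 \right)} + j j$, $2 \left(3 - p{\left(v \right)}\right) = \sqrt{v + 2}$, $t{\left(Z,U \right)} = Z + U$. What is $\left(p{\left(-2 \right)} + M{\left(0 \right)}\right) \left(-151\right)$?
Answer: $-906$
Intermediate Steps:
$t{\left(Z,U \right)} = U + Z$
$p{\left(v \right)} = 3 - \frac{\sqrt{2 + v}}{2}$ ($p{\left(v \right)} = 3 - \frac{\sqrt{v + 2}}{2} = 3 - \frac{\sqrt{2 + v}}{2}$)
$M{\left(j \right)} = 3 + j^{2}$ ($M{\left(j \right)} = \left(2 + 1\right) + j j = 3 + j^{2}$)
$\left(p{\left(-2 \right)} + M{\left(0 \right)}\right) \left(-151\right) = \left(\left(3 - \frac{\sqrt{2 - 2}}{2}\right) + \left(3 + 0^{2}\right)\right) \left(-151\right) = \left(\left(3 - \frac{\sqrt{0}}{2}\right) + \left(3 + 0\right)\right) \left(-151\right) = \left(\left(3 - 0\right) + 3\right) \left(-151\right) = \left(\left(3 + 0\right) + 3\right) \left(-151\right) = \left(3 + 3\right) \left(-151\right) = 6 \left(-151\right) = -906$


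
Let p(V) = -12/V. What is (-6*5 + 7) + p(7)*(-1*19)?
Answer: 67/7 ≈ 9.5714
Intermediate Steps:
(-6*5 + 7) + p(7)*(-1*19) = (-6*5 + 7) + (-12/7)*(-1*19) = (-30 + 7) - 12*⅐*(-19) = -23 - 12/7*(-19) = -23 + 228/7 = 67/7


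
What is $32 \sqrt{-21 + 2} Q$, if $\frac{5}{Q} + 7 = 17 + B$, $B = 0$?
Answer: $16 i \sqrt{19} \approx 69.742 i$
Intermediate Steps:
$Q = \frac{1}{2}$ ($Q = \frac{5}{-7 + \left(17 + 0\right)} = \frac{5}{-7 + 17} = \frac{5}{10} = 5 \cdot \frac{1}{10} = \frac{1}{2} \approx 0.5$)
$32 \sqrt{-21 + 2} Q = 32 \sqrt{-21 + 2} \cdot \frac{1}{2} = 32 \sqrt{-19} \cdot \frac{1}{2} = 32 i \sqrt{19} \cdot \frac{1}{2} = 16 i \sqrt{19}$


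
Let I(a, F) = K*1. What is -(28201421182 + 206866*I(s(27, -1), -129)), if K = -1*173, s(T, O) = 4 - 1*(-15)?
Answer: -28165633364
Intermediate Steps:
s(T, O) = 19 (s(T, O) = 4 + 15 = 19)
K = -173
I(a, F) = -173 (I(a, F) = -173*1 = -173)
-(28201421182 + 206866*I(s(27, -1), -129)) = -206866/(1/(136327 - 173)) = -206866/(1/136154) = -206866/1/136154 = -206866*136154 = -28165633364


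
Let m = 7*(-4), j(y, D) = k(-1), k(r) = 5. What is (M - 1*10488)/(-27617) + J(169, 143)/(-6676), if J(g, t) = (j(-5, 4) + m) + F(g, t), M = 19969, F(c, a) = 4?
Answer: -62770433/184371092 ≈ -0.34046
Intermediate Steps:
j(y, D) = 5
m = -28
J(g, t) = -19 (J(g, t) = (5 - 28) + 4 = -23 + 4 = -19)
(M - 1*10488)/(-27617) + J(169, 143)/(-6676) = (19969 - 1*10488)/(-27617) - 19/(-6676) = (19969 - 10488)*(-1/27617) - 19*(-1/6676) = 9481*(-1/27617) + 19/6676 = -9481/27617 + 19/6676 = -62770433/184371092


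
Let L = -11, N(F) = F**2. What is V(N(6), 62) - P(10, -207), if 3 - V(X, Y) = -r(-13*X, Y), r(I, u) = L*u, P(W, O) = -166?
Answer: -513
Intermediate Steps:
r(I, u) = -11*u
V(X, Y) = 3 - 11*Y (V(X, Y) = 3 - (-1)*(-11*Y) = 3 - 11*Y)
V(N(6), 62) - P(10, -207) = (3 - 11*62) - 1*(-166) = (3 - 682) + 166 = -679 + 166 = -513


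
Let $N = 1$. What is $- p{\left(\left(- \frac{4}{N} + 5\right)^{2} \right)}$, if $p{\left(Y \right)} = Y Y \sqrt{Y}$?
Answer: $-1$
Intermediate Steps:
$p{\left(Y \right)} = Y^{\frac{5}{2}}$ ($p{\left(Y \right)} = Y^{2} \sqrt{Y} = Y^{\frac{5}{2}}$)
$- p{\left(\left(- \frac{4}{N} + 5\right)^{2} \right)} = - \left(\left(- \frac{4}{1} + 5\right)^{2}\right)^{\frac{5}{2}} = - \left(\left(\left(-4\right) 1 + 5\right)^{2}\right)^{\frac{5}{2}} = - \left(\left(-4 + 5\right)^{2}\right)^{\frac{5}{2}} = - \left(1^{2}\right)^{\frac{5}{2}} = - 1^{\frac{5}{2}} = \left(-1\right) 1 = -1$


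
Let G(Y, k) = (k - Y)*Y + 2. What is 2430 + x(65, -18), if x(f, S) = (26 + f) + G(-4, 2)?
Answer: 2499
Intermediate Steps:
G(Y, k) = 2 + Y*(k - Y) (G(Y, k) = Y*(k - Y) + 2 = 2 + Y*(k - Y))
x(f, S) = 4 + f (x(f, S) = (26 + f) + (2 - 1*(-4)² - 4*2) = (26 + f) + (2 - 1*16 - 8) = (26 + f) + (2 - 16 - 8) = (26 + f) - 22 = 4 + f)
2430 + x(65, -18) = 2430 + (4 + 65) = 2430 + 69 = 2499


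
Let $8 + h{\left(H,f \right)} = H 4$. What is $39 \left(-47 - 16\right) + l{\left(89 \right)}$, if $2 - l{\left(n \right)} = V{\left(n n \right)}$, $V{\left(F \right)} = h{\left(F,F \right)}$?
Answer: $-34131$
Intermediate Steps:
$h{\left(H,f \right)} = -8 + 4 H$ ($h{\left(H,f \right)} = -8 + H 4 = -8 + 4 H$)
$V{\left(F \right)} = -8 + 4 F$
$l{\left(n \right)} = 10 - 4 n^{2}$ ($l{\left(n \right)} = 2 - \left(-8 + 4 n n\right) = 2 - \left(-8 + 4 n^{2}\right) = 10 - 4 n^{2}$)
$39 \left(-47 - 16\right) + l{\left(89 \right)} = 39 \left(-47 - 16\right) + \left(10 - 4 \cdot 89^{2}\right) = 39 \left(-63\right) + \left(10 - 31684\right) = -2457 + \left(10 - 31684\right) = -2457 - 31674 = -34131$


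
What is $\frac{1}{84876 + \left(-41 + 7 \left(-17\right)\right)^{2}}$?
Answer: $\frac{1}{110476} \approx 9.0517 \cdot 10^{-6}$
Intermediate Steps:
$\frac{1}{84876 + \left(-41 + 7 \left(-17\right)\right)^{2}} = \frac{1}{84876 + \left(-41 - 119\right)^{2}} = \frac{1}{84876 + \left(-160\right)^{2}} = \frac{1}{84876 + 25600} = \frac{1}{110476}$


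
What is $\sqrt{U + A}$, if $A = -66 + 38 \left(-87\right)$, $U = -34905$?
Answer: $3 i \sqrt{4253} \approx 195.65 i$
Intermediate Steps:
$A = -3372$ ($A = -66 - 3306 = -3372$)
$\sqrt{U + A} = \sqrt{-34905 - 3372} = \sqrt{-38277} = 3 i \sqrt{4253}$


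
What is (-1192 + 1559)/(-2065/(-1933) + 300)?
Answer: 709411/581965 ≈ 1.2190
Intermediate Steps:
(-1192 + 1559)/(-2065/(-1933) + 300) = 367/(-2065*(-1/1933) + 300) = 367/(2065/1933 + 300) = 367/(581965/1933) = 367*(1933/581965) = 709411/581965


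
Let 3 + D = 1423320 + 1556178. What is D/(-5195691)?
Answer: -331055/577299 ≈ -0.57345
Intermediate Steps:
D = 2979495 (D = -3 + (1423320 + 1556178) = -3 + 2979498 = 2979495)
D/(-5195691) = 2979495/(-5195691) = 2979495*(-1/5195691) = -331055/577299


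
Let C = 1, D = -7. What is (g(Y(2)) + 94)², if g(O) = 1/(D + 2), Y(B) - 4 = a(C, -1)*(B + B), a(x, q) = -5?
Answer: 219961/25 ≈ 8798.4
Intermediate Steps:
Y(B) = 4 - 10*B (Y(B) = 4 - 5*(B + B) = 4 - 10*B)
g(O) = -⅕ (g(O) = 1/(-7 + 2) = 1/(-5) = -⅕)
(g(Y(2)) + 94)² = (-⅕ + 94)² = (469/5)² = 219961/25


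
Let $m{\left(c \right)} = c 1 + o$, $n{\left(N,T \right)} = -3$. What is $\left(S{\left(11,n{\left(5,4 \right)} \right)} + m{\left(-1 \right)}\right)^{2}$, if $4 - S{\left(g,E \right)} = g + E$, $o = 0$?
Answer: $25$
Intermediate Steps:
$m{\left(c \right)} = c$ ($m{\left(c \right)} = c 1 + 0 = c + 0 = c$)
$S{\left(g,E \right)} = 4 - E - g$ ($S{\left(g,E \right)} = 4 - \left(g + E\right) = 4 - \left(E + g\right) = 4 - E - g$)
$\left(S{\left(11,n{\left(5,4 \right)} \right)} + m{\left(-1 \right)}\right)^{2} = \left(\left(4 - -3 - 11\right) - 1\right)^{2} = \left(\left(4 + 3 - 11\right) - 1\right)^{2} = \left(-4 - 1\right)^{2} = \left(-5\right)^{2} = 25$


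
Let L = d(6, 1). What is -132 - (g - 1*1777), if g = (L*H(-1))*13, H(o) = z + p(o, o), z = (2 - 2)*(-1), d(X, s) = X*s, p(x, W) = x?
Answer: 1723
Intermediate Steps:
z = 0 (z = 0*(-1) = 0)
L = 6 (L = 6*1 = 6)
H(o) = o (H(o) = 0 + o = o)
g = -78 (g = (6*(-1))*13 = -6*13 = -78)
-132 - (g - 1*1777) = -132 - (-78 - 1*1777) = -132 - (-78 - 1777) = -132 - 1*(-1855) = -132 + 1855 = 1723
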